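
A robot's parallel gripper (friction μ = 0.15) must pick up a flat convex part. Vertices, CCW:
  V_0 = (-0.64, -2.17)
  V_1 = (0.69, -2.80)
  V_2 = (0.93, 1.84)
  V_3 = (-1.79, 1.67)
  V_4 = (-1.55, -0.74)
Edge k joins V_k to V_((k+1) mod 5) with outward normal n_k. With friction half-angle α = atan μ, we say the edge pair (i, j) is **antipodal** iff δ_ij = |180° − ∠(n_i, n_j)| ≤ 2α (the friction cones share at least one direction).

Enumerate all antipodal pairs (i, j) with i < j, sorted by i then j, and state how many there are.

α = atan 0.15 = 8.53°;  2α = 17.06°
n_0 = (-0.4281, -0.9037)
n_1 = (+0.9987, -0.0517)
n_2 = (-0.0624, +0.9981)
n_3 = (-0.9951, -0.0991)
n_4 = (-0.8437, -0.5369)
  (0,1): δ = 67.61°  ·
  (0,2): δ = 28.92°  ·
  (0,3): δ = 121.03°  ·
  (0,4): δ = 147.82°  ·
  (1,2): δ = 83.46°  ·
  (1,3): δ = 8.65°  ✓
  (1,4): δ = 35.43°  ·
  (2,3): δ = 87.89°  ·
  (2,4): δ = 61.11°  ·
  (3,4): δ = 153.22°  ·
antipodal pairs: 1

count = 1; pairs: (1,3)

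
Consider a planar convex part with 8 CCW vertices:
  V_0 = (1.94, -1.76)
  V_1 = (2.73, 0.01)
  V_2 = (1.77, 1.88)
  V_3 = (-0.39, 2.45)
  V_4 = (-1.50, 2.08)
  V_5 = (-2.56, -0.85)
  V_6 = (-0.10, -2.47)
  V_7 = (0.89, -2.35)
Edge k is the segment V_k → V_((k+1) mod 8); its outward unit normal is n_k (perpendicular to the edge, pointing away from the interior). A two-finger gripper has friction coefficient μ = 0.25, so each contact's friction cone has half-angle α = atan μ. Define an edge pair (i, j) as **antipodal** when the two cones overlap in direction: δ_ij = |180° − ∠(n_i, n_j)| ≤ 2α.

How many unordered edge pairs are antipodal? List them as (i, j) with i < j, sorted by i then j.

count = 5; pairs: (0,4), (2,5), (2,6), (3,6), (3,7)

α = atan 0.25 = 14.04°;  2α = 28.07°
n_0 = (+0.9132, -0.4076)
n_1 = (+0.8896, +0.4567)
n_2 = (+0.2552, +0.9669)
n_3 = (-0.3162, +0.9487)
n_4 = (-0.9404, +0.3402)
n_5 = (-0.5500, -0.8352)
n_6 = (+0.1203, -0.9927)
n_7 = (+0.4899, -0.8718)
  (0,1): δ = 128.77°  ·
  (0,2): δ = 80.73°  ·
  (0,3): δ = 47.51°  ·
  (0,4): δ = 4.16°  ✓
  (0,5): δ = 80.69°  ·
  (0,6): δ = 120.96°  ·
  (0,7): δ = 143.38°  ·
  (1,2): δ = 131.96°  ·
  (1,3): δ = 98.74°  ·
  (1,4): δ = 47.06°  ·
  (1,5): δ = 29.46°  ·
  (1,6): δ = 69.74°  ·
  (1,7): δ = 92.16°  ·
  (2,3): δ = 146.78°  ·
  (2,4): δ = 95.11°  ·
  (2,5): δ = 18.58°  ✓
  (2,6): δ = 21.69°  ✓
  (2,7): δ = 44.11°  ·
  (3,4): δ = 128.32°  ·
  (3,5): δ = 51.80°  ·
  (3,6): δ = 11.52°  ✓
  (3,7): δ = 10.90°  ✓
  (4,5): δ = 103.48°  ·
  (4,6): δ = 63.20°  ·
  (4,7): δ = 40.78°  ·
  (5,6): δ = 139.72°  ·
  (5,7): δ = 117.30°  ·
  (6,7): δ = 157.58°  ·
antipodal pairs: 5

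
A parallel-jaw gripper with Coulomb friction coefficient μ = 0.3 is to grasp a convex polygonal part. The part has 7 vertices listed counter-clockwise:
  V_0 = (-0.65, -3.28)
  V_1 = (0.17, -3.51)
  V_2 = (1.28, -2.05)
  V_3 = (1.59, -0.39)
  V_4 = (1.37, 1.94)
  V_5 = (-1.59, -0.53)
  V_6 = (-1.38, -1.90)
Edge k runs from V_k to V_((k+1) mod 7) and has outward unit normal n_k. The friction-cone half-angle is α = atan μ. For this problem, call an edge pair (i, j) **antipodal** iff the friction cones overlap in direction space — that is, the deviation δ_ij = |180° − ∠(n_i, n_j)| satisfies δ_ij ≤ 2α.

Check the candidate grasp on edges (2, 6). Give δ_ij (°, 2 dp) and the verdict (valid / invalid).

α = atan 0.3 = 16.70°;  2α = 33.40°
edge 2: e_2 = (+0.31, +1.66);  n_2 = (+0.9830, -0.1836)
edge 6: e_6 = (+0.73, -1.38);  n_6 = (-0.8839, -0.4676)
∠(n_2, n_6) = 141.54°
δ = |180° − 141.54°| = 38.46°
38.46° > 2α = 33.40°  →  invalid

δ = 38.46°, invalid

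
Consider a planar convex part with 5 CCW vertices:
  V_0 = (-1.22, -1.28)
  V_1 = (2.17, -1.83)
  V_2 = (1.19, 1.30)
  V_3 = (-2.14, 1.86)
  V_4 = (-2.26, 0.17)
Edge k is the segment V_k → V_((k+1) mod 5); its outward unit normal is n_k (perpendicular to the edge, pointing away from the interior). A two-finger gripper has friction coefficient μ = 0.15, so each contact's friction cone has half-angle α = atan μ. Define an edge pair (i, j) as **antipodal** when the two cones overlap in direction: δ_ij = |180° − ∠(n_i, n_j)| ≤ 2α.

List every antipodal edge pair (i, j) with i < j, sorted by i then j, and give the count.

count = 1; pairs: (0,2)

α = atan 0.15 = 8.53°;  2α = 17.06°
n_0 = (-0.1601, -0.9871)
n_1 = (+0.9543, +0.2988)
n_2 = (+0.1658, +0.9862)
n_3 = (-0.9975, +0.0708)
n_4 = (-0.8126, -0.5828)
  (0,1): δ = 63.40°  ·
  (0,2): δ = 0.33°  ✓
  (0,3): δ = 95.15°  ·
  (0,4): δ = 134.87°  ·
  (1,2): δ = 116.93°  ·
  (1,3): δ = 21.45°  ·
  (1,4): δ = 18.26°  ·
  (2,3): δ = 84.52°  ·
  (2,4): δ = 44.80°  ·
  (3,4): δ = 140.29°  ·
antipodal pairs: 1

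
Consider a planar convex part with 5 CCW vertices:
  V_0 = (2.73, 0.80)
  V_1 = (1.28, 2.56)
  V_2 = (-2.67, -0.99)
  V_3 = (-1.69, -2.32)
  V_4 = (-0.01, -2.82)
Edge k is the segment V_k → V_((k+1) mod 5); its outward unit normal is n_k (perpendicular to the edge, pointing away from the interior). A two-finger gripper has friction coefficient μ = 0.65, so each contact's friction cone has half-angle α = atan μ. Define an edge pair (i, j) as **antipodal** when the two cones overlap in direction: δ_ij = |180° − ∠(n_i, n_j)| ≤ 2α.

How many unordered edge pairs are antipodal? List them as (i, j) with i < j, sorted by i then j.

α = atan 0.65 = 33.02°;  2α = 66.05°
n_0 = (+0.7718, +0.6359)
n_1 = (-0.6684, +0.7438)
n_2 = (-0.8051, -0.5932)
n_3 = (-0.2853, -0.9585)
n_4 = (+0.7973, -0.6035)
  (0,1): δ = 87.54°  ·
  (0,2): δ = 3.10°  ✓
  (0,3): δ = 33.94°  ✓
  (0,4): δ = 103.39°  ·
  (1,2): δ = 95.56°  ·
  (1,3): δ = 58.52°  ✓
  (1,4): δ = 10.93°  ✓
  (2,3): δ = 142.96°  ·
  (2,4): δ = 73.51°  ·
  (3,4): δ = 110.55°  ·
antipodal pairs: 4

count = 4; pairs: (0,2), (0,3), (1,3), (1,4)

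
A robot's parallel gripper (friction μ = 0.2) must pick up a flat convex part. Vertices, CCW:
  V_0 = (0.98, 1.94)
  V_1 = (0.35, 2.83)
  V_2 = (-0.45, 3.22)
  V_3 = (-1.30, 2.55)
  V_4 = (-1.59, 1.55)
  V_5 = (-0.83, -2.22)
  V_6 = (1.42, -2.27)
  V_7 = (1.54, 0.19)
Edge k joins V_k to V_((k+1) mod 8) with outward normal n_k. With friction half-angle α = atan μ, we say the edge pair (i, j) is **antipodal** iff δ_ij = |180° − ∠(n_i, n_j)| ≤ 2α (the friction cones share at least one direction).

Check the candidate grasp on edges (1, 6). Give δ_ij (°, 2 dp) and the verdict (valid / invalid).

δ = 113.20°, invalid

α = atan 0.2 = 11.31°;  2α = 22.62°
edge 1: e_1 = (-0.80, +0.39);  n_1 = (+0.4382, +0.8989)
edge 6: e_6 = (+0.12, +2.46);  n_6 = (+0.9988, -0.0487)
∠(n_1, n_6) = 66.80°
δ = |180° − 66.80°| = 113.20°
113.20° > 2α = 22.62°  →  invalid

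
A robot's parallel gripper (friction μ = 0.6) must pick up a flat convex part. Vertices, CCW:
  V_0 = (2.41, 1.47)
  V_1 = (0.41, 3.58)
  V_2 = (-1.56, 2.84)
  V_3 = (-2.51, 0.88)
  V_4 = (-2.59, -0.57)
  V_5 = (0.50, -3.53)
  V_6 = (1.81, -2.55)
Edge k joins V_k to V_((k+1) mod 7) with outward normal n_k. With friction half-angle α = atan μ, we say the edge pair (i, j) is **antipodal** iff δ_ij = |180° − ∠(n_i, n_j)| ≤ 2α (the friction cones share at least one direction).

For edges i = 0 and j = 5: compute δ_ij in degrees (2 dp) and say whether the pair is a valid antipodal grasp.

α = atan 0.6 = 30.96°;  2α = 61.93°
edge 0: e_0 = (-2.00, +2.11);  n_0 = (+0.7258, +0.6879)
edge 5: e_5 = (+1.31, +0.98);  n_5 = (+0.5990, -0.8007)
∠(n_0, n_5) = 96.67°
δ = |180° − 96.67°| = 83.33°
83.33° > 2α = 61.93°  →  invalid

δ = 83.33°, invalid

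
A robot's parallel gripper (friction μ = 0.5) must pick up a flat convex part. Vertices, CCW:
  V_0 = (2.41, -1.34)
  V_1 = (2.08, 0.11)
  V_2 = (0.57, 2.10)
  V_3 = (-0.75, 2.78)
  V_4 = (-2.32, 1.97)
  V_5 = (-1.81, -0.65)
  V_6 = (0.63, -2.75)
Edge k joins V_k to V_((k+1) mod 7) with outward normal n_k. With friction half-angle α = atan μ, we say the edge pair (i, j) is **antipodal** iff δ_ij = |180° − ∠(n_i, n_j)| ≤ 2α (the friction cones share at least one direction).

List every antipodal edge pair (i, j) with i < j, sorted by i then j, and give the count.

count = 7; pairs: (0,4), (0,5), (1,4), (1,5), (2,4), (2,5), (3,6)

α = atan 0.5 = 26.57°;  2α = 53.13°
n_0 = (+0.9751, +0.2219)
n_1 = (+0.7966, +0.6045)
n_2 = (+0.4580, +0.8890)
n_3 = (-0.4585, +0.8887)
n_4 = (-0.9816, -0.1911)
n_5 = (-0.6523, -0.7579)
n_6 = (+0.6209, -0.7839)
  (0,1): δ = 155.63°  ·
  (0,2): δ = 130.08°  ·
  (0,3): δ = 75.53°  ·
  (0,4): δ = 1.81°  ✓
  (0,5): δ = 36.46°  ✓
  (0,6): δ = 115.56°  ·
  (1,2): δ = 154.45°  ·
  (1,3): δ = 99.90°  ·
  (1,4): δ = 26.18°  ✓
  (1,5): δ = 12.09°  ✓
  (1,6): δ = 91.19°  ·
  (2,3): δ = 125.45°  ·
  (2,4): δ = 51.73°  ✓
  (2,5): δ = 13.46°  ✓
  (2,6): δ = 65.64°  ·
  (3,4): δ = 106.28°  ·
  (3,5): δ = 68.01°  ·
  (3,6): δ = 11.09°  ✓
  (4,5): δ = 141.73°  ·
  (4,6): δ = 62.63°  ·
  (5,6): δ = 100.90°  ·
antipodal pairs: 7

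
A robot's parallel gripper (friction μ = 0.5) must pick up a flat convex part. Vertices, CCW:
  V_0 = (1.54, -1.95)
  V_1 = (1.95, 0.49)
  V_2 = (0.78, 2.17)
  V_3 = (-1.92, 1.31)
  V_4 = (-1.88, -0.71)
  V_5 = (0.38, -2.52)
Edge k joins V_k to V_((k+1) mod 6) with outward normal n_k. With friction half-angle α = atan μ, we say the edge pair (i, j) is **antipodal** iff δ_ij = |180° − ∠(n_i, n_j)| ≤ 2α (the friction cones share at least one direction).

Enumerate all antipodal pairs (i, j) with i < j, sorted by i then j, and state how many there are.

α = atan 0.5 = 26.57°;  2α = 53.13°
n_0 = (+0.9862, -0.1657)
n_1 = (+0.8206, +0.5715)
n_2 = (-0.3035, +0.9528)
n_3 = (-0.9998, -0.0198)
n_4 = (-0.6251, -0.7805)
n_5 = (+0.4410, -0.8975)
  (0,1): δ = 135.61°  ·
  (0,2): δ = 62.79°  ·
  (0,3): δ = 10.67°  ✓
  (0,4): δ = 60.85°  ·
  (0,5): δ = 125.71°  ·
  (1,2): δ = 107.19°  ·
  (1,3): δ = 33.72°  ✓
  (1,4): δ = 16.45°  ✓
  (1,5): δ = 81.31°  ·
  (2,3): δ = 106.53°  ·
  (2,4): δ = 56.36°  ·
  (2,5): δ = 8.50°  ✓
  (3,4): δ = 129.83°  ·
  (3,5): δ = 64.97°  ·
  (4,5): δ = 115.14°  ·
antipodal pairs: 4

count = 4; pairs: (0,3), (1,3), (1,4), (2,5)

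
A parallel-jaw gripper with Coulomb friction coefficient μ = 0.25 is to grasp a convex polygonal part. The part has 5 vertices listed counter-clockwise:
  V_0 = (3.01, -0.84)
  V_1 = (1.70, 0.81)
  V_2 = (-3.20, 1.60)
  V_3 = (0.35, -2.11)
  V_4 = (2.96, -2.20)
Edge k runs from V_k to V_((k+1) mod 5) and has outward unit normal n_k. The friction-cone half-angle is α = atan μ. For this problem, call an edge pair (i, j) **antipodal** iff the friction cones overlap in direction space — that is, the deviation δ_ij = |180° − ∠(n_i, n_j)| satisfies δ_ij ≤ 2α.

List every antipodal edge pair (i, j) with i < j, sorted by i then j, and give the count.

count = 2; pairs: (0,2), (1,3)

α = atan 0.25 = 14.04°;  2α = 28.07°
n_0 = (+0.7832, +0.6218)
n_1 = (+0.1592, +0.9873)
n_2 = (-0.7225, -0.6914)
n_3 = (-0.0345, -0.9994)
n_4 = (+0.9993, -0.0367)
  (0,1): δ = 137.61°  ·
  (0,2): δ = 5.29°  ✓
  (0,3): δ = 49.58°  ·
  (0,4): δ = 139.45°  ·
  (1,2): δ = 37.10°  ·
  (1,3): δ = 7.18°  ✓
  (1,4): δ = 97.05°  ·
  (2,3): δ = 135.71°  ·
  (2,4): δ = 45.84°  ·
  (3,4): δ = 90.13°  ·
antipodal pairs: 2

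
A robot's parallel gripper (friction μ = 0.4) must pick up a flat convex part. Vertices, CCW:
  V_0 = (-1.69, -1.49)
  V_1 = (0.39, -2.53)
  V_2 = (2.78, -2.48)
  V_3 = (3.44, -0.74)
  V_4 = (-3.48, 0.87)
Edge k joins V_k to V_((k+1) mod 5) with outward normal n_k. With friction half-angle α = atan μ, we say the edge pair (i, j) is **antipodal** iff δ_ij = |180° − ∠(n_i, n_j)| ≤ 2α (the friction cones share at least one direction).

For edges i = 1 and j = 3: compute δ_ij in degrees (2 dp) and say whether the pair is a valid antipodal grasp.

α = atan 0.4 = 21.80°;  2α = 43.60°
edge 1: e_1 = (+2.39, +0.05);  n_1 = (+0.0209, -0.9998)
edge 3: e_3 = (-6.92, +1.61);  n_3 = (+0.2266, +0.9740)
∠(n_1, n_3) = 165.70°
δ = |180° − 165.70°| = 14.30°
14.30° ≤ 2α = 43.60°  →  valid

δ = 14.30°, valid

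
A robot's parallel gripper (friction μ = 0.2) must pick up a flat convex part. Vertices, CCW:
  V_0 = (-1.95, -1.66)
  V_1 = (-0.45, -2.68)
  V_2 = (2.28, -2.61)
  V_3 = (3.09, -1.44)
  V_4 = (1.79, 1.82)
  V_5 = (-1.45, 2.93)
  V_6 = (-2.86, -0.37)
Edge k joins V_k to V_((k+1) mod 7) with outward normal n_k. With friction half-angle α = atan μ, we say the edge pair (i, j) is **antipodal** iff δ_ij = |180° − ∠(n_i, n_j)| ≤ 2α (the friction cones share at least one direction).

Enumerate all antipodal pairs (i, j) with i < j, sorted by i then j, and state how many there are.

count = 4; pairs: (0,4), (1,4), (2,5), (3,6)

α = atan 0.2 = 11.31°;  2α = 22.62°
n_0 = (-0.5623, -0.8269)
n_1 = (+0.0256, -0.9997)
n_2 = (+0.8222, -0.5692)
n_3 = (+0.9289, +0.3704)
n_4 = (+0.3241, +0.9460)
n_5 = (-0.9196, +0.3929)
n_6 = (-0.8171, -0.5764)
  (0,1): δ = 144.32°  ·
  (0,2): δ = 90.48°  ·
  (0,3): δ = 34.04°  ·
  (0,4): δ = 15.30°  ✓
  (0,5): δ = 101.08°  ·
  (0,6): δ = 159.42°  ·
  (1,2): δ = 126.16°  ·
  (1,3): δ = 69.73°  ·
  (1,4): δ = 20.38°  ✓
  (1,5): δ = 65.40°  ·
  (1,6): δ = 123.73°  ·
  (2,3): δ = 123.56°  ·
  (2,4): δ = 74.22°  ·
  (2,5): δ = 11.56°  ✓
  (2,6): δ = 69.90°  ·
  (3,4): δ = 130.65°  ·
  (3,5): δ = 44.88°  ·
  (3,6): δ = 13.46°  ✓
  (4,5): δ = 94.22°  ·
  (4,6): δ = 35.89°  ·
  (5,6): δ = 121.66°  ·
antipodal pairs: 4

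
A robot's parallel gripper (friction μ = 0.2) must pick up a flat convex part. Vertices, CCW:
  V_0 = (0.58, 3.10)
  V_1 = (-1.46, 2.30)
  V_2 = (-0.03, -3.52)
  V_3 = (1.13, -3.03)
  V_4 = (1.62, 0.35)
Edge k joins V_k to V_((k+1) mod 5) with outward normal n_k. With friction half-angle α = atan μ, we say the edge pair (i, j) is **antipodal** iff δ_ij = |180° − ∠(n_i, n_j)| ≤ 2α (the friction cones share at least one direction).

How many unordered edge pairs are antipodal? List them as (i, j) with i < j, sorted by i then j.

count = 3; pairs: (0,2), (1,3), (1,4)

α = atan 0.2 = 11.31°;  2α = 22.62°
n_0 = (-0.3651, +0.9310)
n_1 = (-0.9711, -0.2386)
n_2 = (+0.3891, -0.9212)
n_3 = (+0.9897, -0.1435)
n_4 = (+0.9353, +0.3537)
  (0,1): δ = 97.61°  ·
  (0,2): δ = 1.49°  ✓
  (0,3): δ = 60.34°  ·
  (0,4): δ = 89.30°  ·
  (1,2): δ = 80.90°  ·
  (1,3): δ = 22.05°  ✓
  (1,4): δ = 6.91°  ✓
  (2,3): δ = 121.15°  ·
  (2,4): δ = 92.18°  ·
  (3,4): δ = 151.04°  ·
antipodal pairs: 3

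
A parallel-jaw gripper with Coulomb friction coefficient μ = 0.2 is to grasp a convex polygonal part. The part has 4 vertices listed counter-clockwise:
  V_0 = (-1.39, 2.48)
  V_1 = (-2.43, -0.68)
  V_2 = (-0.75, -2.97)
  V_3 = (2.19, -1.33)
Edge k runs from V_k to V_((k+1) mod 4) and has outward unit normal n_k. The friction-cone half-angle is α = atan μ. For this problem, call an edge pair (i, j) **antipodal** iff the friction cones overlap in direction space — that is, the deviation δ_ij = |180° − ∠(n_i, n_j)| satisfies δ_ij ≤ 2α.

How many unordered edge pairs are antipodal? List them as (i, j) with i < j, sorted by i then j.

α = atan 0.2 = 11.31°;  2α = 22.62°
n_0 = (-0.9499, +0.3126)
n_1 = (-0.8063, -0.5915)
n_2 = (+0.4872, -0.8733)
n_3 = (+0.7288, +0.6848)
  (0,1): δ = 125.52°  ·
  (0,2): δ = 42.63°  ·
  (0,3): δ = 61.43°  ·
  (1,2): δ = 97.11°  ·
  (1,3): δ = 6.95°  ✓
  (2,3): δ = 75.94°  ·
antipodal pairs: 1

count = 1; pairs: (1,3)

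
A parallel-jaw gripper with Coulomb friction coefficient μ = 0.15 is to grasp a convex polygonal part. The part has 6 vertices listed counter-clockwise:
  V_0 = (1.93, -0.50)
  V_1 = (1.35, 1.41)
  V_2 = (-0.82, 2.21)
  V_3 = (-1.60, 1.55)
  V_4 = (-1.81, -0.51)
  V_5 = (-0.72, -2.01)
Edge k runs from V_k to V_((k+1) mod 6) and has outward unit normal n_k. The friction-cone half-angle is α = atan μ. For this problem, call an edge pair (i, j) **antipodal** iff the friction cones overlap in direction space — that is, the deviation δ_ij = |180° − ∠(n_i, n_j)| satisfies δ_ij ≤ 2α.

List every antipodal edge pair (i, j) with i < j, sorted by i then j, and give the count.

count = 1; pairs: (2,5)

α = atan 0.15 = 8.53°;  2α = 17.06°
n_0 = (+0.9569, +0.2906)
n_1 = (+0.3459, +0.9383)
n_2 = (-0.6459, +0.7634)
n_3 = (-0.9948, +0.1014)
n_4 = (-0.8090, -0.5879)
n_5 = (+0.4951, -0.8688)
  (0,1): δ = 127.13°  ·
  (0,2): δ = 66.66°  ·
  (0,3): δ = 22.71°  ·
  (0,4): δ = 19.11°  ·
  (0,5): δ = 102.78°  ·
  (1,2): δ = 119.53°  ·
  (1,3): δ = 75.58°  ·
  (1,4): δ = 33.76°  ·
  (1,5): δ = 49.91°  ·
  (2,3): δ = 136.06°  ·
  (2,4): δ = 94.23°  ·
  (2,5): δ = 10.56°  ✓
  (3,4): δ = 138.17°  ·
  (3,5): δ = 54.50°  ·
  (4,5): δ = 96.33°  ·
antipodal pairs: 1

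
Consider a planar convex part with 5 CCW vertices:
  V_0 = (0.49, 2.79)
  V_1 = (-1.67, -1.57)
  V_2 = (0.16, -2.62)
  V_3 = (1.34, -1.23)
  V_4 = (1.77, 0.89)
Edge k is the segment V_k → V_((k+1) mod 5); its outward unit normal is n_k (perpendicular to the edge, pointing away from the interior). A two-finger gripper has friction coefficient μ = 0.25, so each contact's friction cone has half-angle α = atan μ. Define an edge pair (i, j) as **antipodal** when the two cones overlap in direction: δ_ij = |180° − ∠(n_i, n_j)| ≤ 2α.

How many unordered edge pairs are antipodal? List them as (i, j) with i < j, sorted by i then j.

α = atan 0.25 = 14.04°;  2α = 28.07°
n_0 = (-0.8961, +0.4439)
n_1 = (-0.4977, -0.8674)
n_2 = (+0.7623, -0.6472)
n_3 = (+0.9800, -0.1988)
n_4 = (+0.8294, +0.5587)
  (0,1): δ = 93.49°  ·
  (0,2): δ = 13.97°  ✓
  (0,3): δ = 14.89°  ✓
  (0,4): δ = 60.32°  ·
  (1,2): δ = 100.48°  ·
  (1,3): δ = 71.62°  ·
  (1,4): δ = 26.19°  ✓
  (2,3): δ = 151.14°  ·
  (2,4): δ = 105.70°  ·
  (3,4): δ = 134.57°  ·
antipodal pairs: 3

count = 3; pairs: (0,2), (0,3), (1,4)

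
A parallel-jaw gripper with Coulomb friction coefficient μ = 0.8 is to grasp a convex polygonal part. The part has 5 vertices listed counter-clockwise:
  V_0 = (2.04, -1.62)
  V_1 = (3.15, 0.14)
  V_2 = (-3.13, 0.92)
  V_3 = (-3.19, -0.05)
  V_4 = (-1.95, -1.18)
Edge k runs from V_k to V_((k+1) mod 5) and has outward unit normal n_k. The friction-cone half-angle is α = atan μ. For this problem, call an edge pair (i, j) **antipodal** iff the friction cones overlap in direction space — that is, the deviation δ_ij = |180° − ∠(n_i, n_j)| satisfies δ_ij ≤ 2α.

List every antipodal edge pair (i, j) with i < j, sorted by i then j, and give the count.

count = 4; pairs: (0,1), (0,2), (1,3), (1,4)

α = atan 0.8 = 38.66°;  2α = 77.32°
n_0 = (+0.8458, -0.5335)
n_1 = (+0.1233, +0.9924)
n_2 = (-0.9981, +0.0617)
n_3 = (-0.6736, -0.7391)
n_4 = (-0.1096, -0.9940)
  (0,1): δ = 64.84°  ✓
  (0,2): δ = 28.70°  ✓
  (0,3): δ = 79.90°  ·
  (0,4): δ = 115.95°  ·
  (1,2): δ = 86.46°  ·
  (1,3): δ = 35.26°  ✓
  (1,4): δ = 0.79°  ✓
  (2,3): δ = 128.80°  ·
  (2,4): δ = 92.75°  ·
  (3,4): δ = 143.95°  ·
antipodal pairs: 4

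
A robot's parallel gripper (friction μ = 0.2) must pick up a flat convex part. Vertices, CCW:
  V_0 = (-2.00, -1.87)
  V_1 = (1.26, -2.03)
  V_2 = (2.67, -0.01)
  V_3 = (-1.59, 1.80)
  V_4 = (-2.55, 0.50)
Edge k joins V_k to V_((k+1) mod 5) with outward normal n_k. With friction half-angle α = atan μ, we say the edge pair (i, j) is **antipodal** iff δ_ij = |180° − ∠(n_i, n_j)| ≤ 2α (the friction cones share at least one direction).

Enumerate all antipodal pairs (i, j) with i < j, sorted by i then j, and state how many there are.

count = 2; pairs: (0,2), (1,3)

α = atan 0.2 = 11.31°;  2α = 22.62°
n_0 = (-0.0490, -0.9988)
n_1 = (+0.8200, -0.5724)
n_2 = (+0.3910, +0.9204)
n_3 = (-0.8044, +0.5940)
n_4 = (-0.9741, -0.2261)
  (0,1): δ = 122.11°  ·
  (0,2): δ = 20.21°  ✓
  (0,3): δ = 56.37°  ·
  (0,4): δ = 105.88°  ·
  (1,2): δ = 78.10°  ·
  (1,3): δ = 1.53°  ✓
  (1,4): δ = 47.98°  ·
  (2,3): δ = 103.42°  ·
  (2,4): δ = 53.91°  ·
  (3,4): δ = 130.49°  ·
antipodal pairs: 2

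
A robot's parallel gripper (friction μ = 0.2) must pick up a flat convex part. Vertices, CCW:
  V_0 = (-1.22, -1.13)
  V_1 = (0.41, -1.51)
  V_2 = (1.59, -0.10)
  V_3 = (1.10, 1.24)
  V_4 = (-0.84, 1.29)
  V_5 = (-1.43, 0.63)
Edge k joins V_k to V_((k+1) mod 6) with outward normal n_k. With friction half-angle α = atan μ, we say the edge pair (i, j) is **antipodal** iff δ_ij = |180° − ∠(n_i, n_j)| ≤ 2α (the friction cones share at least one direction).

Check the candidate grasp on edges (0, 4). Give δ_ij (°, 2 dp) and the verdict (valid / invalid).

δ = 61.33°, invalid

α = atan 0.2 = 11.31°;  2α = 22.62°
edge 0: e_0 = (+1.63, -0.38);  n_0 = (-0.2270, -0.9739)
edge 4: e_4 = (-0.59, -0.66);  n_4 = (-0.7455, +0.6665)
∠(n_0, n_4) = 118.67°
δ = |180° − 118.67°| = 61.33°
61.33° > 2α = 22.62°  →  invalid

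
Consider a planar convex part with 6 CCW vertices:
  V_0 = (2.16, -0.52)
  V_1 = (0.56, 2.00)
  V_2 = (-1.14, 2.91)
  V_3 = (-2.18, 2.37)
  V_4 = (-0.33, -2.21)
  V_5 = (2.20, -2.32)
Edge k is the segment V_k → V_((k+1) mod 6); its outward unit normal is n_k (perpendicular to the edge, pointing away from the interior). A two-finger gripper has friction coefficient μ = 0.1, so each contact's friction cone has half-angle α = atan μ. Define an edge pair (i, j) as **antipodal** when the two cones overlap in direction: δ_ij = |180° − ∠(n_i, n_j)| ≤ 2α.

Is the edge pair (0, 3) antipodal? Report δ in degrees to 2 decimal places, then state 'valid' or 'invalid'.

α = atan 0.1 = 5.71°;  2α = 11.42°
edge 0: e_0 = (-1.60, +2.52);  n_0 = (+0.8442, +0.5360)
edge 3: e_3 = (+1.85, -4.58);  n_3 = (-0.9272, -0.3745)
∠(n_0, n_3) = 169.58°
δ = |180° − 169.58°| = 10.42°
10.42° ≤ 2α = 11.42°  →  valid

δ = 10.42°, valid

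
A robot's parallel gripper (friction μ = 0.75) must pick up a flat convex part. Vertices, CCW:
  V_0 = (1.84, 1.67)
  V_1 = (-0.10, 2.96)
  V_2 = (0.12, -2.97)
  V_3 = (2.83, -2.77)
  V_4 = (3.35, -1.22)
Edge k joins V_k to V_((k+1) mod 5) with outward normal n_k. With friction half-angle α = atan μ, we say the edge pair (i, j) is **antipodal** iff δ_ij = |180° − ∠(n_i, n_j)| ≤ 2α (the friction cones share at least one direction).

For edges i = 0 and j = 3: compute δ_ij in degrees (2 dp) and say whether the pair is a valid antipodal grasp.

δ = 105.08°, invalid

α = atan 0.75 = 36.87°;  2α = 73.74°
edge 0: e_0 = (-1.94, +1.29);  n_0 = (+0.5537, +0.8327)
edge 3: e_3 = (+0.52, +1.55);  n_3 = (+0.9481, -0.3181)
∠(n_0, n_3) = 74.92°
δ = |180° − 74.92°| = 105.08°
105.08° > 2α = 73.74°  →  invalid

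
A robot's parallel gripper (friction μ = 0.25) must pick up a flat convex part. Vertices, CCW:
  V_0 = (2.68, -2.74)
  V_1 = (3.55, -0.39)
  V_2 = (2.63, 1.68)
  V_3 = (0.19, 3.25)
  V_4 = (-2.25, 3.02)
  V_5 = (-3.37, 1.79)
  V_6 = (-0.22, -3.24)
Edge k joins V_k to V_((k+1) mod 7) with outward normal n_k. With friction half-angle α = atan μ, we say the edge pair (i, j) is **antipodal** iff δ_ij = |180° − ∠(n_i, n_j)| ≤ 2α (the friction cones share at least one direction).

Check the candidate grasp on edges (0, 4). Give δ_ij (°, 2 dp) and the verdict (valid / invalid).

α = atan 0.25 = 14.04°;  2α = 28.07°
edge 0: e_0 = (+0.87, +2.35);  n_0 = (+0.9378, -0.3472)
edge 4: e_4 = (-1.12, -1.23);  n_4 = (-0.7394, +0.6733)
∠(n_0, n_4) = 158.00°
δ = |180° − 158.00°| = 22.00°
22.00° ≤ 2α = 28.07°  →  valid

δ = 22.00°, valid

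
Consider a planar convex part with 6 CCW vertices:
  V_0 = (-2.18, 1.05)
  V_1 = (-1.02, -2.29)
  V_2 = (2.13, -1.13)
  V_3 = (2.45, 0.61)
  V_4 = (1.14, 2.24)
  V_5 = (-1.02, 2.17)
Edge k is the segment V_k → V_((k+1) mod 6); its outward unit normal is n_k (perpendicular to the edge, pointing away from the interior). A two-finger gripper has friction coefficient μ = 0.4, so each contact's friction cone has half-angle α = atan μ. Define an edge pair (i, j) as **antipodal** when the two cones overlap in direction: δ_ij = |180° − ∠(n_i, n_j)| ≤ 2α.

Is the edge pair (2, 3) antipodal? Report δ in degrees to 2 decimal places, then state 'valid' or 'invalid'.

δ = 130.79°, invalid

α = atan 0.4 = 21.80°;  2α = 43.60°
edge 2: e_2 = (+0.32, +1.74);  n_2 = (+0.9835, -0.1809)
edge 3: e_3 = (-1.31, +1.63);  n_3 = (+0.7795, +0.6264)
∠(n_2, n_3) = 49.21°
δ = |180° − 49.21°| = 130.79°
130.79° > 2α = 43.60°  →  invalid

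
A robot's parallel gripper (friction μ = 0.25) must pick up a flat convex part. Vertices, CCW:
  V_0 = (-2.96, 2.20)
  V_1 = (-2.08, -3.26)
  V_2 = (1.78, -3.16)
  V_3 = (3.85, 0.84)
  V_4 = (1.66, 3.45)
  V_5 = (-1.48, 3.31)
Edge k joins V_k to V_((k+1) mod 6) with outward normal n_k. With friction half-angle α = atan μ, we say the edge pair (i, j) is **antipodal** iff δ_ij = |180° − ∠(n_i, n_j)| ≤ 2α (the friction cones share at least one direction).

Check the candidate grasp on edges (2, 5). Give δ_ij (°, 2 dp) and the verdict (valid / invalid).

α = atan 0.25 = 14.04°;  2α = 28.07°
edge 2: e_2 = (+2.07, +4.00);  n_2 = (+0.8881, -0.4596)
edge 5: e_5 = (-1.48, -1.11);  n_5 = (-0.6000, +0.8000)
∠(n_2, n_5) = 154.23°
δ = |180° − 154.23°| = 25.77°
25.77° ≤ 2α = 28.07°  →  valid

δ = 25.77°, valid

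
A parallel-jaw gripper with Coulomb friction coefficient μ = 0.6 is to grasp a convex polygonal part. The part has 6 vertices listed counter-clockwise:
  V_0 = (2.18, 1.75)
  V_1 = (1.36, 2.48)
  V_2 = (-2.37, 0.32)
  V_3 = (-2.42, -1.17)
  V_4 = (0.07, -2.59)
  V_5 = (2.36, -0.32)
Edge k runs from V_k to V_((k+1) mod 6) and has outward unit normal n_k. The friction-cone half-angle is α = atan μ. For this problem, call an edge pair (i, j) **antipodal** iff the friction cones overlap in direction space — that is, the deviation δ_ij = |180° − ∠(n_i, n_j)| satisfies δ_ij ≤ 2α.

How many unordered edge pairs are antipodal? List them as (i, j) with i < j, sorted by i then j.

α = atan 0.6 = 30.96°;  2α = 61.93°
n_0 = (+0.6649, +0.7469)
n_1 = (-0.5011, +0.8654)
n_2 = (-0.9994, +0.0335)
n_3 = (-0.4954, -0.8687)
n_4 = (+0.7040, -0.7102)
n_5 = (+0.9962, +0.0866)
  (0,1): δ = 108.25°  ·
  (0,2): δ = 50.25°  ✓
  (0,3): δ = 11.98°  ✓
  (0,4): δ = 86.43°  ·
  (0,5): δ = 136.65°  ·
  (1,2): δ = 122.00°  ·
  (1,3): δ = 59.77°  ✓
  (1,4): δ = 14.67°  ✓
  (1,5): δ = 64.90°  ·
  (2,3): δ = 117.77°  ·
  (2,4): δ = 43.33°  ✓
  (2,5): δ = 6.89°  ✓
  (3,4): δ = 105.56°  ·
  (3,5): δ = 55.33°  ✓
  (4,5): δ = 129.78°  ·
antipodal pairs: 7

count = 7; pairs: (0,2), (0,3), (1,3), (1,4), (2,4), (2,5), (3,5)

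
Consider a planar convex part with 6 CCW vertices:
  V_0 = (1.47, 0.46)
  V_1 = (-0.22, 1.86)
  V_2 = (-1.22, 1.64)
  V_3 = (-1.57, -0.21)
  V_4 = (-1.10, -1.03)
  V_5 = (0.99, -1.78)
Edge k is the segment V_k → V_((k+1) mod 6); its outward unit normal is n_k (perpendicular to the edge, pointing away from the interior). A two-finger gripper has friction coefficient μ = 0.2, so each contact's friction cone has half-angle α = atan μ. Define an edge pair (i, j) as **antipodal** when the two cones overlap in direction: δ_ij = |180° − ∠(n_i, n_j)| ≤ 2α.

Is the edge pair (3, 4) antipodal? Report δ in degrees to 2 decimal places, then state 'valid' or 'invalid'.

δ = 139.56°, invalid

α = atan 0.2 = 11.31°;  2α = 22.62°
edge 3: e_3 = (+0.47, -0.82);  n_3 = (-0.8676, -0.4973)
edge 4: e_4 = (+2.09, -0.75);  n_4 = (-0.3378, -0.9412)
∠(n_3, n_4) = 40.44°
δ = |180° − 40.44°| = 139.56°
139.56° > 2α = 22.62°  →  invalid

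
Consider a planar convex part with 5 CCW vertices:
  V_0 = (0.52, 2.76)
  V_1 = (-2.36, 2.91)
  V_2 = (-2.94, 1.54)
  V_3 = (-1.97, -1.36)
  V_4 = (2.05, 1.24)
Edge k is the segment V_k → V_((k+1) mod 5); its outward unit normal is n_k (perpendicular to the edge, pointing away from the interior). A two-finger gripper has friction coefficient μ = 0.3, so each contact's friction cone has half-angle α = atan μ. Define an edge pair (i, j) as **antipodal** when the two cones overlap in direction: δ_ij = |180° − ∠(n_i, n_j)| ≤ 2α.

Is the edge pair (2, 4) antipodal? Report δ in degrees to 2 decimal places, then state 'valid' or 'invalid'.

α = atan 0.3 = 16.70°;  2α = 33.40°
edge 2: e_2 = (+0.97, -2.90);  n_2 = (-0.9484, -0.3172)
edge 4: e_4 = (-1.53, +1.52);  n_4 = (+0.7048, +0.7094)
∠(n_2, n_4) = 153.31°
δ = |180° − 153.31°| = 26.69°
26.69° ≤ 2α = 33.40°  →  valid

δ = 26.69°, valid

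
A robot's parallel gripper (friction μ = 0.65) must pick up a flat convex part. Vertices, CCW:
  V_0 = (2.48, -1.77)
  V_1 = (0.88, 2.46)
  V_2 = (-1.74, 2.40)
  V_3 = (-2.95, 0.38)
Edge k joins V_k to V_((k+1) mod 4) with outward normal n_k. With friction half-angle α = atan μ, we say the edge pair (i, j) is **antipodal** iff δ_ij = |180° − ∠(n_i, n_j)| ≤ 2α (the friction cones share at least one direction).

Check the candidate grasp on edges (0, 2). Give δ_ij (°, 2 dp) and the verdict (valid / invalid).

α = atan 0.65 = 33.02°;  2α = 66.05°
edge 0: e_0 = (-1.60, +4.23);  n_0 = (+0.9353, +0.3538)
edge 2: e_2 = (-1.21, -2.02);  n_2 = (-0.8579, +0.5139)
∠(n_0, n_2) = 128.36°
δ = |180° − 128.36°| = 51.64°
51.64° ≤ 2α = 66.05°  →  valid

δ = 51.64°, valid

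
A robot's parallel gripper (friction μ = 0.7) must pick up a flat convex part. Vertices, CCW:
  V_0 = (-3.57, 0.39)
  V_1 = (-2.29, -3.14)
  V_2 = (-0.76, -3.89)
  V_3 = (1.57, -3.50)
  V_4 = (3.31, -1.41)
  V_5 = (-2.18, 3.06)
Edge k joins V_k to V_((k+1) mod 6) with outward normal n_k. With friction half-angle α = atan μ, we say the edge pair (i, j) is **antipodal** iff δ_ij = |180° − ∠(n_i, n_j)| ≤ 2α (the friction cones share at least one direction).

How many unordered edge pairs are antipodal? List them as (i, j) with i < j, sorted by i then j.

α = atan 0.7 = 34.99°;  2α = 69.98°
n_0 = (-0.9401, -0.3409)
n_1 = (-0.4402, -0.8979)
n_2 = (+0.1651, -0.9863)
n_3 = (+0.7685, -0.6398)
n_4 = (+0.6314, +0.7755)
n_5 = (-0.8870, +0.4618)
  (0,1): δ = 136.04°  ·
  (0,2): δ = 100.43°  ·
  (0,3): δ = 59.71°  ✓
  (0,4): δ = 30.92°  ✓
  (0,5): δ = 132.57°  ·
  (1,2): δ = 144.38°  ·
  (1,3): δ = 103.66°  ·
  (1,4): δ = 13.04°  ✓
  (1,5): δ = 88.61°  ·
  (2,3): δ = 139.28°  ·
  (2,4): δ = 48.65°  ✓
  (2,5): δ = 53.00°  ✓
  (3,4): δ = 89.37°  ·
  (3,5): δ = 12.28°  ✓
  (4,5): δ = 78.35°  ·
antipodal pairs: 6

count = 6; pairs: (0,3), (0,4), (1,4), (2,4), (2,5), (3,5)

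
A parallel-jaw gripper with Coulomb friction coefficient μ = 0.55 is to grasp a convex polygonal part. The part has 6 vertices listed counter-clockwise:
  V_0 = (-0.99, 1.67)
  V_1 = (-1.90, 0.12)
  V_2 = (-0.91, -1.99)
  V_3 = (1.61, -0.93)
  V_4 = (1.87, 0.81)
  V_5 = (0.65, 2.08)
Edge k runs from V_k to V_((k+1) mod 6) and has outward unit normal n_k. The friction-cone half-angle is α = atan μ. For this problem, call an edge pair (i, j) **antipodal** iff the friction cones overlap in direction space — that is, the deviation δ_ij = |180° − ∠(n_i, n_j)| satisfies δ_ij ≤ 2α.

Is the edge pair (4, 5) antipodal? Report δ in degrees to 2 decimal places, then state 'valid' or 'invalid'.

α = atan 0.55 = 28.81°;  2α = 57.62°
edge 4: e_4 = (-1.22, +1.27);  n_4 = (+0.7212, +0.6928)
edge 5: e_5 = (-1.64, -0.41);  n_5 = (-0.2425, +0.9701)
∠(n_4, n_5) = 60.19°
δ = |180° − 60.19°| = 119.81°
119.81° > 2α = 57.62°  →  invalid

δ = 119.81°, invalid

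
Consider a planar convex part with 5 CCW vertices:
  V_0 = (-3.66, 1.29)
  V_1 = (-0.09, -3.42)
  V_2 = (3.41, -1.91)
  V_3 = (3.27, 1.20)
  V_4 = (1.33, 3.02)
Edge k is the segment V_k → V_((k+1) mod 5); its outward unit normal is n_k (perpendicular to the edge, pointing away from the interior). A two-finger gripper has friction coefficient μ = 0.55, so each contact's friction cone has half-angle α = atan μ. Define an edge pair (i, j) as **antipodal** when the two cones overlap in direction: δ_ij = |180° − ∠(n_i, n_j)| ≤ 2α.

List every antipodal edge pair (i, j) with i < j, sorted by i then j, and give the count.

count = 3; pairs: (0,2), (0,3), (1,4)

α = atan 0.55 = 28.81°;  2α = 57.62°
n_0 = (-0.7969, -0.6041)
n_1 = (+0.3961, -0.9182)
n_2 = (+0.9990, +0.0450)
n_3 = (+0.6842, +0.7293)
n_4 = (-0.3276, +0.9448)
  (0,1): δ = 103.82°  ·
  (0,2): δ = 34.58°  ✓
  (0,3): δ = 9.67°  ✓
  (0,4): δ = 71.96°  ·
  (1,2): δ = 110.76°  ·
  (1,3): δ = 66.51°  ·
  (1,4): δ = 4.22°  ✓
  (2,3): δ = 135.75°  ·
  (2,4): δ = 73.46°  ·
  (3,4): δ = 117.71°  ·
antipodal pairs: 3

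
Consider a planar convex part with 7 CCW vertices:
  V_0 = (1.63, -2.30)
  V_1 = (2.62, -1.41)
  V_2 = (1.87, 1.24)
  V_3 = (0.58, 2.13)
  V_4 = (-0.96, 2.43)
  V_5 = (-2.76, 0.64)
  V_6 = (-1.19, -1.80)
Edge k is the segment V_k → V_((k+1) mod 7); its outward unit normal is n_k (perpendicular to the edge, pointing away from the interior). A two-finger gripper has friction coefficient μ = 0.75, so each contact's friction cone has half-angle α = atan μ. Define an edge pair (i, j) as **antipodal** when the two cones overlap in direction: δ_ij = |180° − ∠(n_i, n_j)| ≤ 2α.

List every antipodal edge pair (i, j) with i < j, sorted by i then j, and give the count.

α = atan 0.75 = 36.87°;  2α = 73.74°
n_0 = (+0.6685, -0.7437)
n_1 = (+0.9622, +0.2723)
n_2 = (+0.5679, +0.8231)
n_3 = (+0.1912, +0.9815)
n_4 = (-0.7051, +0.7091)
n_5 = (-0.8410, -0.5411)
n_6 = (-0.1746, -0.9846)
  (0,1): δ = 116.15°  ·
  (0,2): δ = 76.56°  ·
  (0,3): δ = 52.98°  ✓
  (0,4): δ = 2.89°  ✓
  (0,5): δ = 80.80°  ·
  (0,6): δ = 127.99°  ·
  (1,2): δ = 140.41°  ·
  (1,3): δ = 116.83°  ·
  (1,4): δ = 60.96°  ✓
  (1,5): δ = 16.96°  ✓
  (1,6): δ = 64.14°  ✓
  (2,3): δ = 156.42°  ·
  (2,4): δ = 100.56°  ·
  (2,5): δ = 22.64°  ✓
  (2,6): δ = 24.55°  ✓
  (3,4): δ = 124.14°  ·
  (3,5): δ = 46.22°  ✓
  (3,6): δ = 0.97°  ✓
  (4,5): δ = 102.08°  ·
  (4,6): δ = 54.89°  ✓
  (5,6): δ = 132.81°  ·
antipodal pairs: 10

count = 10; pairs: (0,3), (0,4), (1,4), (1,5), (1,6), (2,5), (2,6), (3,5), (3,6), (4,6)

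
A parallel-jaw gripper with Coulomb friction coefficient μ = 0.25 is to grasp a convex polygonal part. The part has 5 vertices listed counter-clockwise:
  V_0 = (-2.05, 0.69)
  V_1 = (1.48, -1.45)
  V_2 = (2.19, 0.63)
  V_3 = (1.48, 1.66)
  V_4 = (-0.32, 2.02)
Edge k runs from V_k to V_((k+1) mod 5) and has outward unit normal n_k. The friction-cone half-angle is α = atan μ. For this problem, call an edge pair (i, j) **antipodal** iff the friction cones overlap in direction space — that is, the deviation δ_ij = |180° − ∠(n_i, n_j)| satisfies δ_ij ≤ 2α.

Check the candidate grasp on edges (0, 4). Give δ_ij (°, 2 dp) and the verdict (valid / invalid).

α = atan 0.25 = 14.04°;  2α = 28.07°
edge 0: e_0 = (+3.53, -2.14);  n_0 = (-0.5184, -0.8551)
edge 4: e_4 = (-1.73, -1.33);  n_4 = (-0.6095, +0.7928)
∠(n_0, n_4) = 111.22°
δ = |180° − 111.22°| = 68.78°
68.78° > 2α = 28.07°  →  invalid

δ = 68.78°, invalid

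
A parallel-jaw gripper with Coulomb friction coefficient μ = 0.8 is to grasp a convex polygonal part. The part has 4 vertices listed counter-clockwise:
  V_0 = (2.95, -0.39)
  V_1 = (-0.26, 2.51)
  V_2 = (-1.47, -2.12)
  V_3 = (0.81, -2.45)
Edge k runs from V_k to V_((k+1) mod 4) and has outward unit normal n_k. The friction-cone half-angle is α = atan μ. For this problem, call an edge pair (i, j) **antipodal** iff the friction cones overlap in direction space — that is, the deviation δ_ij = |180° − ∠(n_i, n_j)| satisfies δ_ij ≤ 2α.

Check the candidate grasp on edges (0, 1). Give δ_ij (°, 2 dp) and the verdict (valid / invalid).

δ = 62.55°, valid

α = atan 0.8 = 38.66°;  2α = 77.32°
edge 0: e_0 = (-3.21, +2.90);  n_0 = (+0.6704, +0.7420)
edge 1: e_1 = (-1.21, -4.63);  n_1 = (-0.9675, +0.2528)
∠(n_0, n_1) = 117.45°
δ = |180° − 117.45°| = 62.55°
62.55° ≤ 2α = 77.32°  →  valid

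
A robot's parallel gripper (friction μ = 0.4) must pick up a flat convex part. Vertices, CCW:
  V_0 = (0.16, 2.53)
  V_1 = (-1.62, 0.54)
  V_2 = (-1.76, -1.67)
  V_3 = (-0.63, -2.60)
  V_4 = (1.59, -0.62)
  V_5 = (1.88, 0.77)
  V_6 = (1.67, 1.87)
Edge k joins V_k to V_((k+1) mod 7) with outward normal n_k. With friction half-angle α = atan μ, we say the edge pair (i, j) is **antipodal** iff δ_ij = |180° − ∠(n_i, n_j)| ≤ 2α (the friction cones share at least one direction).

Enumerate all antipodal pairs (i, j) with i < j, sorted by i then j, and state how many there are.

α = atan 0.4 = 21.80°;  2α = 43.60°
n_0 = (-0.7453, +0.6667)
n_1 = (-0.9980, +0.0632)
n_2 = (-0.6355, -0.7721)
n_3 = (+0.6656, -0.7463)
n_4 = (+0.9789, -0.2042)
n_5 = (+0.9823, +0.1875)
n_6 = (+0.4005, +0.9163)
  (0,1): δ = 141.81°  ·
  (0,2): δ = 87.64°  ·
  (0,3): δ = 6.46°  ✓
  (0,4): δ = 30.03°  ✓
  (0,5): δ = 52.62°  ·
  (0,6): δ = 108.20°  ·
  (1,2): δ = 125.83°  ·
  (1,3): δ = 44.65°  ·
  (1,4): δ = 8.16°  ✓
  (1,5): δ = 14.43°  ✓
  (1,6): δ = 70.02°  ·
  (2,3): δ = 98.82°  ·
  (2,4): δ = 62.33°  ·
  (2,5): δ = 39.74°  ✓
  (2,6): δ = 15.85°  ✓
  (3,4): δ = 143.51°  ·
  (3,5): δ = 120.92°  ·
  (3,6): δ = 65.34°  ·
  (4,5): δ = 157.41°  ·
  (4,6): δ = 101.82°  ·
  (5,6): δ = 124.42°  ·
antipodal pairs: 6

count = 6; pairs: (0,3), (0,4), (1,4), (1,5), (2,5), (2,6)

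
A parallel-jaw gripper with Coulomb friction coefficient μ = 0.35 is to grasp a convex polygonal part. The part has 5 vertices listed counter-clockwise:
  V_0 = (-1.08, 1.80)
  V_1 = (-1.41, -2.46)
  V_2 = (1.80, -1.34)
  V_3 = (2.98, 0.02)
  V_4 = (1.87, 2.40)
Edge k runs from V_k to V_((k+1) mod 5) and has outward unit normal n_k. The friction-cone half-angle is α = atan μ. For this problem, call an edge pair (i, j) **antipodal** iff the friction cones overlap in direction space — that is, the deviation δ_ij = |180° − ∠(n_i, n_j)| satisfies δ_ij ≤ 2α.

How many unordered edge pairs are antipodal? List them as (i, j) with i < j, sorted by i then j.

count = 4; pairs: (0,2), (0,3), (1,4), (2,4)

α = atan 0.35 = 19.29°;  2α = 38.58°
n_0 = (-0.9970, +0.0772)
n_1 = (+0.3294, -0.9442)
n_2 = (+0.7553, -0.6554)
n_3 = (+0.9063, +0.4227)
n_4 = (-0.1993, +0.9799)
  (0,1): δ = 66.34°  ·
  (0,2): δ = 36.52°  ✓
  (0,3): δ = 29.43°  ✓
  (0,4): δ = 105.93°  ·
  (1,2): δ = 150.18°  ·
  (1,3): δ = 84.23°  ·
  (1,4): δ = 7.74°  ✓
  (2,3): δ = 114.05°  ·
  (2,4): δ = 37.56°  ✓
  (3,4): δ = 103.51°  ·
antipodal pairs: 4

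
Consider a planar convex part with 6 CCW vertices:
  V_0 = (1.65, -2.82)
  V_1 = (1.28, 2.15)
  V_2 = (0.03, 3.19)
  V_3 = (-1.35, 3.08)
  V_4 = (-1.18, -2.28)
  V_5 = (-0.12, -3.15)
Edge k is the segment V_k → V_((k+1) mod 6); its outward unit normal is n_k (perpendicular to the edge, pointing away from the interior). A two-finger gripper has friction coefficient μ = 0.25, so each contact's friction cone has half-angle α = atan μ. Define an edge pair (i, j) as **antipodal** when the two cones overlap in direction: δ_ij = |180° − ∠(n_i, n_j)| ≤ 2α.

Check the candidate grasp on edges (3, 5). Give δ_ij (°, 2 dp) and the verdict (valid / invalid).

δ = 81.26°, invalid

α = atan 0.25 = 14.04°;  2α = 28.07°
edge 3: e_3 = (+0.17, -5.36);  n_3 = (-0.9995, -0.0317)
edge 5: e_5 = (+1.77, +0.33);  n_5 = (+0.1833, -0.9831)
∠(n_3, n_5) = 98.74°
δ = |180° − 98.74°| = 81.26°
81.26° > 2α = 28.07°  →  invalid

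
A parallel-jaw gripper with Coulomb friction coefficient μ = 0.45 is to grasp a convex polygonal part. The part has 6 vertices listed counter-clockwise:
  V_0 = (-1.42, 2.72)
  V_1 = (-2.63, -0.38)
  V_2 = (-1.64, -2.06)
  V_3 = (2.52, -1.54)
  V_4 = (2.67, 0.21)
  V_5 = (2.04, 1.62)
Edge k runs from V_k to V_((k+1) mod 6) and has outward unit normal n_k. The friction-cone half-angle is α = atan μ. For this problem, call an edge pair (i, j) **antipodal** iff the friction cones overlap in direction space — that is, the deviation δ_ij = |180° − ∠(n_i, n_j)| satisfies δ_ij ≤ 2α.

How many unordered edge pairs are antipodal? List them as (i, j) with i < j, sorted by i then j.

count = 6; pairs: (0,3), (0,4), (1,3), (1,4), (1,5), (2,5)

α = atan 0.45 = 24.23°;  2α = 48.46°
n_0 = (-0.9316, +0.3636)
n_1 = (-0.8615, -0.5077)
n_2 = (+0.1240, -0.9923)
n_3 = (+0.9963, -0.0854)
n_4 = (+0.9130, +0.4079)
n_5 = (+0.3030, +0.9530)
  (0,1): δ = 128.17°  ·
  (0,2): δ = 61.55°  ·
  (0,3): δ = 16.42°  ✓
  (0,4): δ = 45.40°  ✓
  (0,5): δ = 93.69°  ·
  (1,2): δ = 113.39°  ·
  (1,3): δ = 35.41°  ✓
  (1,4): δ = 6.43°  ✓
  (1,5): δ = 41.85°  ✓
  (2,3): δ = 102.02°  ·
  (2,4): δ = 73.05°  ·
  (2,5): δ = 24.76°  ✓
  (3,4): δ = 151.03°  ·
  (3,5): δ = 102.74°  ·
  (4,5): δ = 131.71°  ·
antipodal pairs: 6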